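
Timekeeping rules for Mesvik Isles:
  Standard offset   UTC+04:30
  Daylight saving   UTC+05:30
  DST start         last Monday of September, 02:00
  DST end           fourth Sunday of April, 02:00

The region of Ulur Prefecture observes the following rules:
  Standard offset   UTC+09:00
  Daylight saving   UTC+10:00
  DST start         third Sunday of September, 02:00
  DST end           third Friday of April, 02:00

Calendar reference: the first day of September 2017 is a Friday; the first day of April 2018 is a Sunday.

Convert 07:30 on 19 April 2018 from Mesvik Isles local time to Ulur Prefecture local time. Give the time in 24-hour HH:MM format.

12:00

1 September 2017 is a Friday, so Mondays fall on 4, 11, 18, 25; the last is September 25.
1 April 2018 is a Sunday, so the first Sunday is April 1 and the fourth is April 22.
19 April 2018 falls between 25 September 2017 and 22 April 2018, so daylight saving is in effect and Mesvik Isles is at UTC+05:30.
07:30 Mesvik Isles − 5h30m = 02:00 UTC.
1 September 2017 is a Friday, so the first Sunday is September 3 and the third is September 17.
1 April 2018 is a Sunday, so the first Friday is April 6 and the third is April 20.
At the standard offset (UTC+09:00), 02:00 UTC + 9h = 11:00 Ulur Prefecture standard time.
Daylight saving runs 17 September 2017 – 20 April 2018; the standard-time date in Ulur Prefecture, 19 April 2018, is inside that window, so Ulur Prefecture is at UTC+10:00.
02:00 UTC + 10h = 12:00 Ulur Prefecture.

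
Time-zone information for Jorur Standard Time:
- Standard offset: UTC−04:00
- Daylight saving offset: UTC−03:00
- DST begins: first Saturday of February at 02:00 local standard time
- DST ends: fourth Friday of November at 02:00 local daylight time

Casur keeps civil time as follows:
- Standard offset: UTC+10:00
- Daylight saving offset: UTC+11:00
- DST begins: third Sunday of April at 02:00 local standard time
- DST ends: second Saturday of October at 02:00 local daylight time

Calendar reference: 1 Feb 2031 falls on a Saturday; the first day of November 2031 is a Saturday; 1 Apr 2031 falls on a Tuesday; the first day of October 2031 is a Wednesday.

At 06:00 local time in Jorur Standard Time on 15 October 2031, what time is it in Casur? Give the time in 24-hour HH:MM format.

19:00

1 February 2031 is a Saturday, so the first Saturday is February 1.
1 November 2031 is a Saturday, so the first Friday is November 7 and the fourth is November 28.
Daylight saving runs 1 February – 28 November; 15 October 2031 is inside that window, so Jorur Standard Time is at UTC−03:00.
06:00 Jorur Standard Time + 3h = 09:00 UTC.
1 April 2031 is a Tuesday, so the first Sunday is April 6 and the third is April 20.
1 October 2031 is a Wednesday, so the first Saturday is October 4 and the second is October 11.
At the standard offset (UTC+10:00), 09:00 UTC + 10h = 19:00 Casur standard time.
The standard-time date in Casur, 15 October 2031, does not fall between 20 April and 11 October, so daylight saving is not in effect and Casur is at UTC+10:00.
09:00 UTC + 10h = 19:00 Casur.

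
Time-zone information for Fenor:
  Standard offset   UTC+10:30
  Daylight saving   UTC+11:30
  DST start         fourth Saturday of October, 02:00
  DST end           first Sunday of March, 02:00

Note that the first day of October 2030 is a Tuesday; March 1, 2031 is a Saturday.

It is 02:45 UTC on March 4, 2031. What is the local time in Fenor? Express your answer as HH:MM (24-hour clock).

1 October 2030 is a Tuesday, so the first Saturday is October 5 and the fourth is October 26.
1 March 2031 is a Saturday, so the first Sunday is March 2.
At the standard offset (UTC+10:30), 02:45 UTC + 10h30m = 13:15 Fenor standard time.
The standard-time date in Fenor, March 4, 2031, is outside the daylight-saving period (26 October 2030 – 2 March 2031), so Fenor is on standard time, UTC+10:30.
02:45 UTC + 10h30m = 13:15 local.

13:15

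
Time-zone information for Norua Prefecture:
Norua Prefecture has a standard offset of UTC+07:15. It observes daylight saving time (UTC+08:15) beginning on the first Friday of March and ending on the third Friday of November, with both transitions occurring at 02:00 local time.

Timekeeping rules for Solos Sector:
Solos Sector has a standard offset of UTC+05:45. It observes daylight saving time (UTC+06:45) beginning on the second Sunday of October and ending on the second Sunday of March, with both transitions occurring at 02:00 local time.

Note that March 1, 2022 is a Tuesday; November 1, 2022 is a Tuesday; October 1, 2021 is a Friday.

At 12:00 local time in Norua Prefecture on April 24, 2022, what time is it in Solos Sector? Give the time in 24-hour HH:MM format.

09:30

1 March 2022 is a Tuesday, so the first Friday is March 4.
1 November 2022 is a Tuesday, so the first Friday is November 4 and the third is November 18.
Daylight saving runs 4 March – 18 November; April 24, 2022 is inside that window, so Norua Prefecture is at UTC+08:15.
12:00 Norua Prefecture − 8h15m = 03:45 UTC.
1 October 2021 is a Friday, so the first Sunday is October 3 and the second is October 10.
1 March 2022 is a Tuesday, so the first Sunday is March 6 and the second is March 13.
At the standard offset (UTC+05:45), 03:45 UTC + 5h45m = 09:30 Solos Sector standard time.
Daylight saving runs 10 October 2021 – 13 March 2022; the standard-time date in Solos Sector, April 24, 2022, is outside that window, so Solos Sector is on standard time at UTC+05:45.
03:45 UTC + 5h45m = 09:30 Solos Sector.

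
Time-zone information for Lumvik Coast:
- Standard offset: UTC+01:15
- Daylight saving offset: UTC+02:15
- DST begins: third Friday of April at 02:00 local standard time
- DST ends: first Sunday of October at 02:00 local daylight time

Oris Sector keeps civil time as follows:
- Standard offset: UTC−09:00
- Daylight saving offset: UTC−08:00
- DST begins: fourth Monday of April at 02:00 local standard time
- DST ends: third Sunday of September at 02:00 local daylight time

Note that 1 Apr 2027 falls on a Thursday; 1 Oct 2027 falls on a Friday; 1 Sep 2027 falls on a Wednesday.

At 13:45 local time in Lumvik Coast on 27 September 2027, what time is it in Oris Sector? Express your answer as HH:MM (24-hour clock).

1 April 2027 is a Thursday, so the first Friday is April 2 and the third is April 16.
1 October 2027 is a Friday, so the first Sunday is October 3.
27 September 2027 lies within the daylight-saving period (16 April – 3 October), so Lumvik Coast is on daylight time, UTC+02:15.
13:45 Lumvik Coast − 2h15m = 11:30 UTC.
1 April 2027 is a Thursday, so the first Monday is April 5 and the fourth is April 26.
1 September 2027 is a Wednesday, so the first Sunday is September 5 and the third is September 19.
At the standard offset (UTC−09:00), 11:30 UTC − 9h = 02:30 Oris Sector standard time.
The standard-time date in Oris Sector, 27 September 2027, does not fall between 26 April and 19 September, so daylight saving is not in effect and Oris Sector is at UTC−09:00.
11:30 UTC − 9h = 02:30 Oris Sector.

02:30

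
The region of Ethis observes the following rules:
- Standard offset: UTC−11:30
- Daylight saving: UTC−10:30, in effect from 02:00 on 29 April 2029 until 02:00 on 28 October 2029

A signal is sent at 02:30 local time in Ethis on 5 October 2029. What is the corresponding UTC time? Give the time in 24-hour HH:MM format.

13:00

5 October 2029 lies within the daylight-saving period (29 April – 28 October), so Ethis is on daylight time, UTC−10:30.
02:30 local + 10h30m = 13:00 UTC.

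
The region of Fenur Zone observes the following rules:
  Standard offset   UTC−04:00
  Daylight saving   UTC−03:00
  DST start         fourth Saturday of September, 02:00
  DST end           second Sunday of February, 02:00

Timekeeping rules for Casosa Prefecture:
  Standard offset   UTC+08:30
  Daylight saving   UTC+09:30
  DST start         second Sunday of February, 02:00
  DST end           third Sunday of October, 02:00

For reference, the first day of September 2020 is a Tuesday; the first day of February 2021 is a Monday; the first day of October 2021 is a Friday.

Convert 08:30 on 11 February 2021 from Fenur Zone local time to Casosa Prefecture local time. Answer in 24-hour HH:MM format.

20:00

1 September 2020 is a Tuesday, so the first Saturday is September 5 and the fourth is September 26.
1 February 2021 is a Monday, so the first Sunday is February 7 and the second is February 14.
11 February 2021 falls between 26 September 2020 and 14 February 2021, so daylight saving is in effect and Fenur Zone is at UTC−03:00.
08:30 Fenur Zone + 3h = 11:30 UTC.
1 February 2021 is a Monday, so the first Sunday is February 7 and the second is February 14.
1 October 2021 is a Friday, so the first Sunday is October 3 and the third is October 17.
At the standard offset (UTC+08:30), 11:30 UTC + 8h30m = 20:00 Casosa Prefecture standard time.
Daylight saving runs 14 February – 17 October; the standard-time date in Casosa Prefecture, 11 February 2021, is outside that window, so Casosa Prefecture is on standard time at UTC+08:30.
11:30 UTC + 8h30m = 20:00 Casosa Prefecture.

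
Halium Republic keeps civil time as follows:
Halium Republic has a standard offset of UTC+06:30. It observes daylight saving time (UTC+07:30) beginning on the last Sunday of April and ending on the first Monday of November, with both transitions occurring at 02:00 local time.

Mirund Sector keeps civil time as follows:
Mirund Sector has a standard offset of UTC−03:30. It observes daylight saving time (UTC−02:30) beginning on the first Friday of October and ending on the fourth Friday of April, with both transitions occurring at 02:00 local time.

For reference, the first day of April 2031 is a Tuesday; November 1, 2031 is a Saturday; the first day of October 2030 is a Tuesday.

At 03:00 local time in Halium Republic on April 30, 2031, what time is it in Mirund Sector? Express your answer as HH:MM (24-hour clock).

16:00

1 April 2031 is a Tuesday, so Sundays fall on 6, 13, 20, 27; the last is April 27.
1 November 2031 is a Saturday, so the first Monday is November 3.
April 30, 2031 lies within the daylight-saving period (27 April – 3 November), so Halium Republic is on daylight time, UTC+07:30.
03:00 Halium Republic − 7h30m = 19:30 UTC (rolling into the previous day, 29 April 2031).
1 October 2030 is a Tuesday, so the first Friday is October 4.
1 April 2031 is a Tuesday, so the first Friday is April 4 and the fourth is April 25.
At the standard offset (UTC−03:30), 19:30 UTC − 3h30m = 16:00 Mirund Sector standard time.
Daylight saving runs 4 October 2030 – 25 April 2031; the standard-time date in Mirund Sector, April 29, 2031, is outside that window, so Mirund Sector is on standard time at UTC−03:30.
19:30 UTC − 3h30m = 16:00 Mirund Sector.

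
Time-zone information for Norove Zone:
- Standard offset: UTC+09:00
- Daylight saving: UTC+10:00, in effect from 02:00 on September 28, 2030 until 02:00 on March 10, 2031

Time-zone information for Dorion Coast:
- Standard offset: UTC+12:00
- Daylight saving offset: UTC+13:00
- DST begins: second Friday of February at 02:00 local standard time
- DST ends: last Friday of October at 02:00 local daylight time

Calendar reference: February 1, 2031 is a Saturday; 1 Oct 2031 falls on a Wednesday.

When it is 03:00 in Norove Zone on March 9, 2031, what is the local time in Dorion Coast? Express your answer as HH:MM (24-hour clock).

06:00

Daylight saving runs 28 September 2030 – 10 March 2031; March 9, 2031 is inside that window, so Norove Zone is at UTC+10:00.
03:00 Norove Zone − 10h = 17:00 UTC (rolling into the previous day, 8 March 2031).
1 February 2031 is a Saturday, so the first Friday is February 7 and the second is February 14.
1 October 2031 is a Wednesday, so Fridays fall on 3, 10, 17, 24, 31; the last is October 31.
At the standard offset (UTC+12:00), 17:00 UTC + 12h = 05:00 Dorion Coast standard time (rolling into the next day, 9 March 2031).
The standard-time date in Dorion Coast, March 9, 2031, falls between 14 February and 31 October, so daylight saving is in effect and Dorion Coast is at UTC+13:00.
17:00 UTC + 13h = 06:00 Dorion Coast (rolling into the next day, 9 March 2031).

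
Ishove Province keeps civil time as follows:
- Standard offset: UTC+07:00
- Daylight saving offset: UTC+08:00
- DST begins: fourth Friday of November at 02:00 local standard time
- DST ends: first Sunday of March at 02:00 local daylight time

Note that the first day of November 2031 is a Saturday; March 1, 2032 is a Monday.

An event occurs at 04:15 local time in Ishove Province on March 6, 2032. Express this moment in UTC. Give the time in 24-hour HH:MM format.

20:15

1 November 2031 is a Saturday, so the first Friday is November 7 and the fourth is November 28.
1 March 2032 is a Monday, so the first Sunday is March 7.
March 6, 2032 falls between 28 November 2031 and 7 March 2032, so daylight saving is in effect and Ishove Province is at UTC+08:00.
04:15 local − 8h = 20:15 UTC (rolling into the previous day, 5 March 2032).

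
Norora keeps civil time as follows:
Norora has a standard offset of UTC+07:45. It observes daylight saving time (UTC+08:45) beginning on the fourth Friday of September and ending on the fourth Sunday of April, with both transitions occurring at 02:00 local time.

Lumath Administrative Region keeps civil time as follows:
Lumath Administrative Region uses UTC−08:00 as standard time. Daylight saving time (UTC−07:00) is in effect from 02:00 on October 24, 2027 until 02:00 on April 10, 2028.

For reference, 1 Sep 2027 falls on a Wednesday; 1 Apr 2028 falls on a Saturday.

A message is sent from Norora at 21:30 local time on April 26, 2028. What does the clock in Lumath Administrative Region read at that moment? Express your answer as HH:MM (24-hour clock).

1 September 2027 is a Wednesday, so the first Friday is September 3 and the fourth is September 24.
1 April 2028 is a Saturday, so the first Sunday is April 2 and the fourth is April 23.
April 26, 2028 does not fall between 24 September 2027 and 23 April 2028, so daylight saving is not in effect and Norora is at UTC+07:45.
21:30 Norora − 7h45m = 13:45 UTC.
At the standard offset (UTC−08:00), 13:45 UTC − 8h = 05:45 Lumath Administrative Region standard time.
Daylight saving runs 24 October 2027 – 10 April 2028; the standard-time date in Lumath Administrative Region, April 26, 2028, is outside that window, so Lumath Administrative Region is on standard time at UTC−08:00.
13:45 UTC − 8h = 05:45 Lumath Administrative Region.

05:45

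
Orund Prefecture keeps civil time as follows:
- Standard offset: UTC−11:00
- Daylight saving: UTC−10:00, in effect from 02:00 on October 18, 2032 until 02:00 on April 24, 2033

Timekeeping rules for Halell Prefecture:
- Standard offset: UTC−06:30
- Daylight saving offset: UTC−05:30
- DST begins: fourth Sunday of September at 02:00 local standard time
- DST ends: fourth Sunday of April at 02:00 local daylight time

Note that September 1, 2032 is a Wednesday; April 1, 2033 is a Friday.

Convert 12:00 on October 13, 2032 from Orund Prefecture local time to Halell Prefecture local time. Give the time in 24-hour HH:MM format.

17:30

October 13, 2032 does not fall between 18 October 2032 and 24 April 2033, so daylight saving is not in effect and Orund Prefecture is at UTC−11:00.
12:00 Orund Prefecture + 11h = 23:00 UTC.
1 September 2032 is a Wednesday, so the first Sunday is September 5 and the fourth is September 26.
1 April 2033 is a Friday, so the first Sunday is April 3 and the fourth is April 24.
At the standard offset (UTC−06:30), 23:00 UTC − 6h30m = 16:30 Halell Prefecture standard time.
The standard-time date in Halell Prefecture, October 13, 2032, falls between 26 September 2032 and 24 April 2033, so daylight saving is in effect and Halell Prefecture is at UTC−05:30.
23:00 UTC − 5h30m = 17:30 Halell Prefecture.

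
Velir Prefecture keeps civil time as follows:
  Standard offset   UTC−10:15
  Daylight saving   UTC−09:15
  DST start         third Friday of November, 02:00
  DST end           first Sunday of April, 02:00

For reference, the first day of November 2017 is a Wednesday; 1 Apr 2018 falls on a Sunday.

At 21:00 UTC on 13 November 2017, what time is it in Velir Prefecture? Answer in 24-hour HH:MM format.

1 November 2017 is a Wednesday, so the first Friday is November 3 and the third is November 17.
1 April 2018 is a Sunday, so the first Sunday is April 1.
At the standard offset (UTC−10:15), 21:00 UTC − 10h15m = 10:45 Velir Prefecture standard time.
The standard-time date in Velir Prefecture, 13 November 2017, does not fall between 17 November 2017 and 1 April 2018, so daylight saving is not in effect and Velir Prefecture is at UTC−10:15.
21:00 UTC − 10h15m = 10:45 local.

10:45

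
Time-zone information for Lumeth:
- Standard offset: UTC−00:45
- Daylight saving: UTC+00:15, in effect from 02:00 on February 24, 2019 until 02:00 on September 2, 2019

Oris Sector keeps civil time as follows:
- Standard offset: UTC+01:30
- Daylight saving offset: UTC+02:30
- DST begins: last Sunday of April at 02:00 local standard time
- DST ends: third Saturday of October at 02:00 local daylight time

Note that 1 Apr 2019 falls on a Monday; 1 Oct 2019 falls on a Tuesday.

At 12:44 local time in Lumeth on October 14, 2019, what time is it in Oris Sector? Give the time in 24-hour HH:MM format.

October 14, 2019 is outside the daylight-saving period (24 February – 2 September), so Lumeth is on standard time, UTC−00:45.
12:44 Lumeth + 0h45m = 13:29 UTC.
1 April 2019 is a Monday, so Sundays fall on 7, 14, 21, 28; the last is April 28.
1 October 2019 is a Tuesday, so the first Saturday is October 5 and the third is October 19.
At the standard offset (UTC+01:30), 13:29 UTC + 1h30m = 14:59 Oris Sector standard time.
Daylight saving runs 28 April – 19 October; the standard-time date in Oris Sector, October 14, 2019, is inside that window, so Oris Sector is at UTC+02:30.
13:29 UTC + 2h30m = 15:59 Oris Sector.

15:59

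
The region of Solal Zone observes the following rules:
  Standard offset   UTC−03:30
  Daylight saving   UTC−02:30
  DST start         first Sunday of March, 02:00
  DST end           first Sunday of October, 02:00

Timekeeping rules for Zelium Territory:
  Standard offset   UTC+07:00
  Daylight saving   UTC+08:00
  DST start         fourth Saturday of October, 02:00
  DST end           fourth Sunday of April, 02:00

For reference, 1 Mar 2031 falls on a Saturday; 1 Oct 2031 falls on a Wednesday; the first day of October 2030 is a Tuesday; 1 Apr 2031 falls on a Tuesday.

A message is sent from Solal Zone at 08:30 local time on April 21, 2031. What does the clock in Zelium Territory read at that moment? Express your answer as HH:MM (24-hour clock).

19:00

1 March 2031 is a Saturday, so the first Sunday is March 2.
1 October 2031 is a Wednesday, so the first Sunday is October 5.
April 21, 2031 lies within the daylight-saving period (2 March – 5 October), so Solal Zone is on daylight time, UTC−02:30.
08:30 Solal Zone + 2h30m = 11:00 UTC.
1 October 2030 is a Tuesday, so the first Saturday is October 5 and the fourth is October 26.
1 April 2031 is a Tuesday, so the first Sunday is April 6 and the fourth is April 27.
At the standard offset (UTC+07:00), 11:00 UTC + 7h = 18:00 Zelium Territory standard time.
The standard-time date in Zelium Territory, April 21, 2031, falls between 26 October 2030 and 27 April 2031, so daylight saving is in effect and Zelium Territory is at UTC+08:00.
11:00 UTC + 8h = 19:00 Zelium Territory.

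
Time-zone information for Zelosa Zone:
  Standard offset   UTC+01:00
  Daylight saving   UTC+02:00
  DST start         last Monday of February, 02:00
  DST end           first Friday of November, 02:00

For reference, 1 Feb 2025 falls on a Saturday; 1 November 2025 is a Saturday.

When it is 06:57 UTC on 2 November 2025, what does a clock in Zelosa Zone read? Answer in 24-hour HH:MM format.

1 February 2025 is a Saturday, so Mondays fall on 3, 10, 17, 24; the last is February 24.
1 November 2025 is a Saturday, so the first Friday is November 7.
At the standard offset (UTC+01:00), 06:57 UTC + 1h = 07:57 Zelosa Zone standard time.
The standard-time date in Zelosa Zone, 2 November 2025, falls between 24 February and 7 November, so daylight saving is in effect and Zelosa Zone is at UTC+02:00.
06:57 UTC + 2h = 08:57 local.

08:57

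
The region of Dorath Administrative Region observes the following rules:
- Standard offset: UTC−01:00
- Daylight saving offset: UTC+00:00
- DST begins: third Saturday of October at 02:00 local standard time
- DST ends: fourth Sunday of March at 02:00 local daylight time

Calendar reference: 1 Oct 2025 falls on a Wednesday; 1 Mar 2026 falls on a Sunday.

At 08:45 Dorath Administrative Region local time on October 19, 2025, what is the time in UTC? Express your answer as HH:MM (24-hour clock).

08:45

1 October 2025 is a Wednesday, so the first Saturday is October 4 and the third is October 18.
1 March 2026 is a Sunday, so the first Sunday is March 1 and the fourth is March 22.
October 19, 2025 lies within the daylight-saving period (18 October 2025 – 22 March 2026), so Dorath Administrative Region is on daylight time, UTC+00:00.
08:45 local − 0h = 08:45 UTC.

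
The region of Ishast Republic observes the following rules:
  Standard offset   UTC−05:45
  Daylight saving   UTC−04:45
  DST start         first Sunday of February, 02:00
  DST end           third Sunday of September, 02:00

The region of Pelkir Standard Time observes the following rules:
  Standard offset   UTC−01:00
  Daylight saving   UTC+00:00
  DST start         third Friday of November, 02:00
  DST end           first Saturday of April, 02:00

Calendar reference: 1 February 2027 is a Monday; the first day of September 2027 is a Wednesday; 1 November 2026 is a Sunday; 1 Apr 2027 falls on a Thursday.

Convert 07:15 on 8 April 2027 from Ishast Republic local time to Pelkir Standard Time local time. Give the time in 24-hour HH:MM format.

1 February 2027 is a Monday, so the first Sunday is February 7.
1 September 2027 is a Wednesday, so the first Sunday is September 5 and the third is September 19.
8 April 2027 lies within the daylight-saving period (7 February – 19 September), so Ishast Republic is on daylight time, UTC−04:45.
07:15 Ishast Republic + 4h45m = 12:00 UTC.
1 November 2026 is a Sunday, so the first Friday is November 6 and the third is November 20.
1 April 2027 is a Thursday, so the first Saturday is April 3.
At the standard offset (UTC−01:00), 12:00 UTC − 1h = 11:00 Pelkir Standard Time standard time.
Daylight saving runs 20 November 2026 – 3 April 2027; the standard-time date in Pelkir Standard Time, 8 April 2027, is outside that window, so Pelkir Standard Time is on standard time at UTC−01:00.
12:00 UTC − 1h = 11:00 Pelkir Standard Time.

11:00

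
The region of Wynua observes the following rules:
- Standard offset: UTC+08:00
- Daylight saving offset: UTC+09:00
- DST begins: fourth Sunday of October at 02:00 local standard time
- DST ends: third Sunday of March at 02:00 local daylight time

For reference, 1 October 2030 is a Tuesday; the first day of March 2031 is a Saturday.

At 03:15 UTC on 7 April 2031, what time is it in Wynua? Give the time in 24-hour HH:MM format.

11:15

1 October 2030 is a Tuesday, so the first Sunday is October 6 and the fourth is October 27.
1 March 2031 is a Saturday, so the first Sunday is March 2 and the third is March 16.
At the standard offset (UTC+08:00), 03:15 UTC + 8h = 11:15 Wynua standard time.
The standard-time date in Wynua, 7 April 2031, is outside the daylight-saving period (27 October 2030 – 16 March 2031), so Wynua is on standard time, UTC+08:00.
03:15 UTC + 8h = 11:15 local.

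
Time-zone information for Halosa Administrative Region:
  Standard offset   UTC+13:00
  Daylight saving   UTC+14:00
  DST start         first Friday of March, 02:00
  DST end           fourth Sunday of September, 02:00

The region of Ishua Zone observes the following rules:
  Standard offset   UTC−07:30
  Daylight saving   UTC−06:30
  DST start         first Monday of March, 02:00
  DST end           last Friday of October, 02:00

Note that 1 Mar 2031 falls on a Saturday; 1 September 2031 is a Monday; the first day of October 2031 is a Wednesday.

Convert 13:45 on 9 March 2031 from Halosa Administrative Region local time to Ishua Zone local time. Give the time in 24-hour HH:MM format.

17:15

1 March 2031 is a Saturday, so the first Friday is March 7.
1 September 2031 is a Monday, so the first Sunday is September 7 and the fourth is September 28.
Daylight saving runs 7 March – 28 September; 9 March 2031 is inside that window, so Halosa Administrative Region is at UTC+14:00.
13:45 Halosa Administrative Region − 14h = 23:45 UTC (rolling into the previous day, 8 March 2031).
1 March 2031 is a Saturday, so the first Monday is March 3.
1 October 2031 is a Wednesday, so Fridays fall on 3, 10, 17, 24, 31; the last is October 31.
At the standard offset (UTC−07:30), 23:45 UTC − 7h30m = 16:15 Ishua Zone standard time.
The standard-time date in Ishua Zone, 8 March 2031, falls between 3 March and 31 October, so daylight saving is in effect and Ishua Zone is at UTC−06:30.
23:45 UTC − 6h30m = 17:15 Ishua Zone.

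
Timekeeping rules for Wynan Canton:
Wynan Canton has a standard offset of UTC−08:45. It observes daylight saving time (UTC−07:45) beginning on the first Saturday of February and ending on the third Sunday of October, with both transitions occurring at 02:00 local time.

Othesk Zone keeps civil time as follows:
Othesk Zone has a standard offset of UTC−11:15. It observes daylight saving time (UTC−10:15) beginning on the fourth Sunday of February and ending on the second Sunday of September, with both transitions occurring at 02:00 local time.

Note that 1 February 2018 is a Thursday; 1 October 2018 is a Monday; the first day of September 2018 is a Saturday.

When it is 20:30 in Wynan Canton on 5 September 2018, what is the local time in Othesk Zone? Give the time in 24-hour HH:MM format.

1 February 2018 is a Thursday, so the first Saturday is February 3.
1 October 2018 is a Monday, so the first Sunday is October 7 and the third is October 21.
5 September 2018 falls between 3 February and 21 October, so daylight saving is in effect and Wynan Canton is at UTC−07:45.
20:30 Wynan Canton + 7h45m = 04:15 UTC (rolling into the next day, 6 September 2018).
1 February 2018 is a Thursday, so the first Sunday is February 4 and the fourth is February 25.
1 September 2018 is a Saturday, so the first Sunday is September 2 and the second is September 9.
At the standard offset (UTC−11:15), 04:15 UTC − 11h15m = 17:00 Othesk Zone standard time (rolling into the previous day, 5 September 2018).
The standard-time date in Othesk Zone, 5 September 2018, falls between 25 February and 9 September, so daylight saving is in effect and Othesk Zone is at UTC−10:15.
04:15 UTC − 10h15m = 18:00 Othesk Zone (rolling into the previous day, 5 September 2018).

18:00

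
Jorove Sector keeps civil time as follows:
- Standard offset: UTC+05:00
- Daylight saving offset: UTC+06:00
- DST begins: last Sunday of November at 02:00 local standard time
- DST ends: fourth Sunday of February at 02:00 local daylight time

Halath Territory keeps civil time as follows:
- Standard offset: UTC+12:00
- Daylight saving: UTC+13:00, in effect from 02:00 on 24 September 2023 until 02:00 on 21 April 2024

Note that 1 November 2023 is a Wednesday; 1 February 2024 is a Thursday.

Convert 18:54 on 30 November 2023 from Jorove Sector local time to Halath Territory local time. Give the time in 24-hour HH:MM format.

1 November 2023 is a Wednesday, so Sundays fall on 5, 12, 19, 26; the last is November 26.
1 February 2024 is a Thursday, so the first Sunday is February 4 and the fourth is February 25.
30 November 2023 lies within the daylight-saving period (26 November 2023 – 25 February 2024), so Jorove Sector is on daylight time, UTC+06:00.
18:54 Jorove Sector − 6h = 12:54 UTC.
At the standard offset (UTC+12:00), 12:54 UTC + 12h = 00:54 Halath Territory standard time (rolling into the next day, 1 December 2023).
Daylight saving runs 24 September 2023 – 21 April 2024; the standard-time date in Halath Territory, 1 December 2023, is inside that window, so Halath Territory is at UTC+13:00.
12:54 UTC + 13h = 01:54 Halath Territory (rolling into the next day, 1 December 2023).

01:54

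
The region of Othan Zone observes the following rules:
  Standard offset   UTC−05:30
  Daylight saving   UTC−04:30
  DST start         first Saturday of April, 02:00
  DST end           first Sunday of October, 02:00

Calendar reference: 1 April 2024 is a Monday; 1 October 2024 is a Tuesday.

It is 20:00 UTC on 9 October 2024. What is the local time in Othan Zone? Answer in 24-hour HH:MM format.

1 April 2024 is a Monday, so the first Saturday is April 6.
1 October 2024 is a Tuesday, so the first Sunday is October 6.
At the standard offset (UTC−05:30), 20:00 UTC − 5h30m = 14:30 Othan Zone standard time.
The standard-time date in Othan Zone, 9 October 2024, does not fall between 6 April and 6 October, so daylight saving is not in effect and Othan Zone is at UTC−05:30.
20:00 UTC − 5h30m = 14:30 local.

14:30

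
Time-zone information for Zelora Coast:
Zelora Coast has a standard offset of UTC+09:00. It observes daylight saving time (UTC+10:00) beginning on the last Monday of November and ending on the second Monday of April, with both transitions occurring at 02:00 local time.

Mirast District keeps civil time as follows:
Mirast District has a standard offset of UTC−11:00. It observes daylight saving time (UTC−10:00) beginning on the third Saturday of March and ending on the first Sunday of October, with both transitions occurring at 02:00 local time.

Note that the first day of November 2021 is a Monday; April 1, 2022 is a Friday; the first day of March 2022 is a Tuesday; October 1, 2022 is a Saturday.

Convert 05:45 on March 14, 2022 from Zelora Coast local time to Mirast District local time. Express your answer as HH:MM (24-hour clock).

1 November 2021 is a Monday, so Mondays fall on 1, 8, 15, 22, 29; the last is November 29.
1 April 2022 is a Friday, so the first Monday is April 4 and the second is April 11.
March 14, 2022 lies within the daylight-saving period (29 November 2021 – 11 April 2022), so Zelora Coast is on daylight time, UTC+10:00.
05:45 Zelora Coast − 10h = 19:45 UTC (rolling into the previous day, 13 March 2022).
1 March 2022 is a Tuesday, so the first Saturday is March 5 and the third is March 19.
1 October 2022 is a Saturday, so the first Sunday is October 2.
At the standard offset (UTC−11:00), 19:45 UTC − 11h = 08:45 Mirast District standard time.
The standard-time date in Mirast District, March 13, 2022, is outside the daylight-saving period (19 March – 2 October), so Mirast District is on standard time, UTC−11:00.
19:45 UTC − 11h = 08:45 Mirast District.

08:45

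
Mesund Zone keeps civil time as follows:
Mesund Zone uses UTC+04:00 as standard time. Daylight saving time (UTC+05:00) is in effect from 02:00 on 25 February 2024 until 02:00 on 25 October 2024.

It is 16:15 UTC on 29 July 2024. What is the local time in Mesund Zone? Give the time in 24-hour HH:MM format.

21:15

At the standard offset (UTC+04:00), 16:15 UTC + 4h = 20:15 Mesund Zone standard time.
The standard-time date in Mesund Zone, 29 July 2024, falls between 25 February and 25 October, so daylight saving is in effect and Mesund Zone is at UTC+05:00.
16:15 UTC + 5h = 21:15 local.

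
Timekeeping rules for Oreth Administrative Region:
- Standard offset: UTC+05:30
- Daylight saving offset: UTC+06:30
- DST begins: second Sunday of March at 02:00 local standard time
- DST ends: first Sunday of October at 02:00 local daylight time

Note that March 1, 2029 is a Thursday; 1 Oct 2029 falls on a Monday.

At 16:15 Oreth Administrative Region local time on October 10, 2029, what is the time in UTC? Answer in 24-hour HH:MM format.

10:45

1 March 2029 is a Thursday, so the first Sunday is March 4 and the second is March 11.
1 October 2029 is a Monday, so the first Sunday is October 7.
October 10, 2029 is outside the daylight-saving period (11 March – 7 October), so Oreth Administrative Region is on standard time, UTC+05:30.
16:15 local − 5h30m = 10:45 UTC.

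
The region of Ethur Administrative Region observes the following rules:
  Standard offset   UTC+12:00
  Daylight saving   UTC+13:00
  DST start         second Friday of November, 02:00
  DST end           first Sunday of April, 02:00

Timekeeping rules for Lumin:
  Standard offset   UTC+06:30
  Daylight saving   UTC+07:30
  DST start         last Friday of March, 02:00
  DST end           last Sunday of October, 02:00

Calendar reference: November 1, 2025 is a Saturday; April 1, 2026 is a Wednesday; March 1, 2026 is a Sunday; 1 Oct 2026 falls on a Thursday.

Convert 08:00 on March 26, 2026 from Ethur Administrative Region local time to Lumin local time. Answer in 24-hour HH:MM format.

01:30

1 November 2025 is a Saturday, so the first Friday is November 7 and the second is November 14.
1 April 2026 is a Wednesday, so the first Sunday is April 5.
March 26, 2026 falls between 14 November 2025 and 5 April 2026, so daylight saving is in effect and Ethur Administrative Region is at UTC+13:00.
08:00 Ethur Administrative Region − 13h = 19:00 UTC (rolling into the previous day, 25 March 2026).
1 March 2026 is a Sunday, so Fridays fall on 6, 13, 20, 27; the last is March 27.
1 October 2026 is a Thursday, so Sundays fall on 4, 11, 18, 25; the last is October 25.
At the standard offset (UTC+06:30), 19:00 UTC + 6h30m = 01:30 Lumin standard time (rolling into the next day, 26 March 2026).
Daylight saving runs 27 March – 25 October; the standard-time date in Lumin, March 26, 2026, is outside that window, so Lumin is on standard time at UTC+06:30.
19:00 UTC + 6h30m = 01:30 Lumin (rolling into the next day, 26 March 2026).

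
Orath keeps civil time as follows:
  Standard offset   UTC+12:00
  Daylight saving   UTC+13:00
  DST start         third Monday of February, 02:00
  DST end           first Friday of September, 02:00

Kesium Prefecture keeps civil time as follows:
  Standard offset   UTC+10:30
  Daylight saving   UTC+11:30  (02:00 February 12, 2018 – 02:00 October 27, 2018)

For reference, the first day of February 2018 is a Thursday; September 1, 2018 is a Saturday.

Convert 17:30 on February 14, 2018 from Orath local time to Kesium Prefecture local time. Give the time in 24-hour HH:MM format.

1 February 2018 is a Thursday, so the first Monday is February 5 and the third is February 19.
1 September 2018 is a Saturday, so the first Friday is September 7.
Daylight saving runs 19 February – 7 September; February 14, 2018 is outside that window, so Orath is on standard time at UTC+12:00.
17:30 Orath − 12h = 05:30 UTC.
At the standard offset (UTC+10:30), 05:30 UTC + 10h30m = 16:00 Kesium Prefecture standard time.
The standard-time date in Kesium Prefecture, February 14, 2018, lies within the daylight-saving period (12 February – 27 October), so Kesium Prefecture is on daylight time, UTC+11:30.
05:30 UTC + 11h30m = 17:00 Kesium Prefecture.

17:00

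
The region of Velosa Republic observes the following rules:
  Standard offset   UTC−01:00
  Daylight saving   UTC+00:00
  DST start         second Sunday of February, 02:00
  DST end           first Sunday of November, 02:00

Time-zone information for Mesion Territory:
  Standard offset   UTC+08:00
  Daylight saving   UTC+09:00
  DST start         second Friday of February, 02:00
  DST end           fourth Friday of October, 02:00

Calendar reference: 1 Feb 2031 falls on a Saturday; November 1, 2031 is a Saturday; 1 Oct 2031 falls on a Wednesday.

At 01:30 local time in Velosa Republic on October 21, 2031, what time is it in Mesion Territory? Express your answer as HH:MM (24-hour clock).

10:30

1 February 2031 is a Saturday, so the first Sunday is February 2 and the second is February 9.
1 November 2031 is a Saturday, so the first Sunday is November 2.
October 21, 2031 lies within the daylight-saving period (9 February – 2 November), so Velosa Republic is on daylight time, UTC+00:00.
01:30 Velosa Republic − 0h = 01:30 UTC.
1 February 2031 is a Saturday, so the first Friday is February 7 and the second is February 14.
1 October 2031 is a Wednesday, so the first Friday is October 3 and the fourth is October 24.
At the standard offset (UTC+08:00), 01:30 UTC + 8h = 09:30 Mesion Territory standard time.
The standard-time date in Mesion Territory, October 21, 2031, lies within the daylight-saving period (14 February – 24 October), so Mesion Territory is on daylight time, UTC+09:00.
01:30 UTC + 9h = 10:30 Mesion Territory.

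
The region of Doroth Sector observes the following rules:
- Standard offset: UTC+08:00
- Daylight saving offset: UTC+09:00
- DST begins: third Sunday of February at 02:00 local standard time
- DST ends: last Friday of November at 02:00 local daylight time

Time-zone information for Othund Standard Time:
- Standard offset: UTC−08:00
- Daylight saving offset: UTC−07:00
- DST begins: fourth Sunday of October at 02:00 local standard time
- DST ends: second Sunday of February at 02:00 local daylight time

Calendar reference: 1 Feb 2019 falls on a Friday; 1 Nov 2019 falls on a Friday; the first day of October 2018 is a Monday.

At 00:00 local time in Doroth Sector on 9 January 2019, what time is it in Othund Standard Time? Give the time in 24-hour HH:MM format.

09:00

1 February 2019 is a Friday, so the first Sunday is February 3 and the third is February 17.
1 November 2019 is a Friday, so Fridays fall on 1, 8, 15, 22, 29; the last is November 29.
9 January 2019 is outside the daylight-saving period (17 February – 29 November), so Doroth Sector is on standard time, UTC+08:00.
00:00 Doroth Sector − 8h = 16:00 UTC (rolling into the previous day, 8 January 2019).
1 October 2018 is a Monday, so the first Sunday is October 7 and the fourth is October 28.
1 February 2019 is a Friday, so the first Sunday is February 3 and the second is February 10.
At the standard offset (UTC−08:00), 16:00 UTC − 8h = 08:00 Othund Standard Time standard time.
The standard-time date in Othund Standard Time, 8 January 2019, falls between 28 October 2018 and 10 February 2019, so daylight saving is in effect and Othund Standard Time is at UTC−07:00.
16:00 UTC − 7h = 09:00 Othund Standard Time.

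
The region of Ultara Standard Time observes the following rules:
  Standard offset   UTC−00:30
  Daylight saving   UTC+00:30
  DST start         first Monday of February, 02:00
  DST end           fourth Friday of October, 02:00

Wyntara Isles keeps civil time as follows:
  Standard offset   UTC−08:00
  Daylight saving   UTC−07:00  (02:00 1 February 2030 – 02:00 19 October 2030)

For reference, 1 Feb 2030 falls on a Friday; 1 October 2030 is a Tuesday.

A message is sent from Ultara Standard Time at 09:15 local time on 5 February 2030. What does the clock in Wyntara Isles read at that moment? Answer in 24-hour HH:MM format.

1 February 2030 is a Friday, so the first Monday is February 4.
1 October 2030 is a Tuesday, so the first Friday is October 4 and the fourth is October 25.
5 February 2030 lies within the daylight-saving period (4 February – 25 October), so Ultara Standard Time is on daylight time, UTC+00:30.
09:15 Ultara Standard Time − 0h30m = 08:45 UTC.
At the standard offset (UTC−08:00), 08:45 UTC − 8h = 00:45 Wyntara Isles standard time.
Daylight saving runs 1 February – 19 October; the standard-time date in Wyntara Isles, 5 February 2030, is inside that window, so Wyntara Isles is at UTC−07:00.
08:45 UTC − 7h = 01:45 Wyntara Isles.

01:45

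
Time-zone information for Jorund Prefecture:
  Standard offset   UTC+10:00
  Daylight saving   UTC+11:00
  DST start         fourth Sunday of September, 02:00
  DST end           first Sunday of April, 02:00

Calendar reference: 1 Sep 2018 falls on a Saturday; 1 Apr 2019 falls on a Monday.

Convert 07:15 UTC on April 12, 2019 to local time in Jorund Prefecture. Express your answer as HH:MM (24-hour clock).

17:15

1 September 2018 is a Saturday, so the first Sunday is September 2 and the fourth is September 23.
1 April 2019 is a Monday, so the first Sunday is April 7.
At the standard offset (UTC+10:00), 07:15 UTC + 10h = 17:15 Jorund Prefecture standard time.
The standard-time date in Jorund Prefecture, April 12, 2019, does not fall between 23 September 2018 and 7 April 2019, so daylight saving is not in effect and Jorund Prefecture is at UTC+10:00.
07:15 UTC + 10h = 17:15 local.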